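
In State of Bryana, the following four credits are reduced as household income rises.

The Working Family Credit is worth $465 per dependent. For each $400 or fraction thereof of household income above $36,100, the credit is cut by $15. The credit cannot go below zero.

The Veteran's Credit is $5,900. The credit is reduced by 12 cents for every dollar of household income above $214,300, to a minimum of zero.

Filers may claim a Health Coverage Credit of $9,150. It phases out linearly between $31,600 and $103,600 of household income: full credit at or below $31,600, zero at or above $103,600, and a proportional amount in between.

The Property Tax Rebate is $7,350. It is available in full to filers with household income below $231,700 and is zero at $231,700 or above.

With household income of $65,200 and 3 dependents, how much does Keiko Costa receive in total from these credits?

Working Family Credit: base = 3 × $465 = $1,395. income exceeds $36,100 by $29,100, which is 73 full-or-partial $400 increments; reduction = 73 × $15 = $1,095, leaving $300.
Veteran's Credit: $65,200 is at or below the $214,300 threshold, so the full $5,900 applies.
Health Coverage Credit: $65,200 is $33,600 into a $72,000 phase-out range, leaving 38,400/72,000 of the credit: $9,150 × 38,400/72,000 = $4,880.
Property Tax Rebate: $65,200 is below the $231,700 cutoff, so the full $7,350 applies.
Total: $300 + $5,900 + $4,880 + $7,350 = $18,430.

$18,430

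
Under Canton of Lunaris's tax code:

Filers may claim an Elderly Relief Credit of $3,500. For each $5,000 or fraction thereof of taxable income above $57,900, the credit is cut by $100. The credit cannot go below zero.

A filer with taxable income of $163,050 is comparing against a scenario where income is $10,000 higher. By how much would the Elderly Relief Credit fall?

$200

At $163,050 — income exceeds $57,900 by $105,150, which is 22 full-or-partial $5,000 increments; reduction = 22 × $100 = $2,200, leaving $1,300.
At $173,050 — income exceeds $57,900 by $115,150, which is 24 full-or-partial $5,000 increments; reduction = 24 × $100 = $2,400, leaving $1,100.
Lost: $1,300 − $1,100 = $200.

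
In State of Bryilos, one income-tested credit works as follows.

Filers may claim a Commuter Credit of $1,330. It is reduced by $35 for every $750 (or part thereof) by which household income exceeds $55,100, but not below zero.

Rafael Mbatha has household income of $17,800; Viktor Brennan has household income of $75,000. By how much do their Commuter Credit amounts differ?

Rafael ($17,800): Commuter Credit: $17,800 is at or below the $55,100 threshold, so the full $1,330 applies.
Viktor ($75,000): Commuter Credit: income exceeds $55,100 by $19,900, which is 27 full-or-partial $750 increments; reduction = 27 × $35 = $945, leaving $385.
Difference: |$1,330 − $385| = $945.

$945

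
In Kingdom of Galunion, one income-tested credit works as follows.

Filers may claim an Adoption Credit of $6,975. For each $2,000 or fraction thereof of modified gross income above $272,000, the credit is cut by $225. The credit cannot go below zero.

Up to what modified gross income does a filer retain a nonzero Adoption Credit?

After 30 increments the reduction is 30 × $225 = $6,750, leaving $225; one more increment wipes it out. Increment 30 ends at excess 30 × $2,000 = $60,000, so the highest qualifying income is $272,000 + $60,000 = $332,000.

$332,000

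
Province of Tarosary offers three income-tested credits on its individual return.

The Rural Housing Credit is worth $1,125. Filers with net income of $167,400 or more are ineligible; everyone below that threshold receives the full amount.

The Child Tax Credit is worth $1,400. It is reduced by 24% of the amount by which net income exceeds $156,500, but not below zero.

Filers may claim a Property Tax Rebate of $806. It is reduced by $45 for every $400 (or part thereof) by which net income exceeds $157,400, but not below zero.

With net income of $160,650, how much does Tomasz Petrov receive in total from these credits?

$1,930

Rural Housing Credit: $160,650 is below the $167,400 cutoff, so the full $1,125 applies.
Child Tax Credit: 24% of the $4,150 excess over $156,500 is $996; credit = $1,400 − $996 = $404.
Property Tax Rebate: income exceeds $157,400 by $3,250, which is 9 full-or-partial $400 increments; reduction = 9 × $45 = $405, leaving $401.
Total: $1,125 + $404 + $401 = $1,930.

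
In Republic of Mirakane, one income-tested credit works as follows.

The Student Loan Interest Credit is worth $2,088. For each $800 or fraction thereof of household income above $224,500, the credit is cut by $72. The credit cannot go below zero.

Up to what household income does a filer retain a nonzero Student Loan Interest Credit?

$246,900

After 28 increments the reduction is 28 × $72 = $2,016, leaving $72; one more increment wipes it out. Increment 28 ends at excess 28 × $800 = $22,400, so the highest qualifying income is $224,500 + $22,400 = $246,900.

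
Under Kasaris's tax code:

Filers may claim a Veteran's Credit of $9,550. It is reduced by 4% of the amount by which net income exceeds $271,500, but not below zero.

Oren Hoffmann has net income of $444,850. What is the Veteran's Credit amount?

$2,616

Veteran's Credit: 4% of the $173,350 excess over $271,500 is $6,934; credit = $9,550 − $6,934 = $2,616.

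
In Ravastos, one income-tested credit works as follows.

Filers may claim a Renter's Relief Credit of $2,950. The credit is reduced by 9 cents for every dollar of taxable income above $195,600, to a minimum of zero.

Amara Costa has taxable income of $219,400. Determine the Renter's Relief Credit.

$808

Renter's Relief Credit: 9% of the $23,800 excess over $195,600 is $2,142; credit = $2,950 − $2,142 = $808.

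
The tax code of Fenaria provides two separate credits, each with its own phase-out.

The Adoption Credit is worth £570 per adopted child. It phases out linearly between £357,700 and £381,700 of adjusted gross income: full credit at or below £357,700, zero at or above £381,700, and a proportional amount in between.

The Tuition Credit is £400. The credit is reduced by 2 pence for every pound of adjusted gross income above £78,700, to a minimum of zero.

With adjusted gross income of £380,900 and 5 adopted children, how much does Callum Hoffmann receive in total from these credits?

£95

Adoption Credit: base = 5 × £570 = £2,850. £380,900 is £23,200 into a £24,000 phase-out range, leaving 800/24,000 of the credit: £2,850 × 800/24,000 = £95.
Tuition Credit: 2% of the £302,200 excess over £78,700 is £6,044 ≥ base, so the credit is £0.
Total: £95 + £0 = £95.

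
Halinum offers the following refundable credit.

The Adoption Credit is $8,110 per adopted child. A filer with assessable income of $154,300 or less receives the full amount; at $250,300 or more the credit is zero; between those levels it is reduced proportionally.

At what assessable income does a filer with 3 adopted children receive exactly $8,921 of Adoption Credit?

Full credit = 3 × $8,110 = $24,330.
$8,921 is 8,921/24,330 of the full $24,330, so 15,409/24,330 of the $96,000 range has been used: income = $154,300 + $96,000 × 15,409/24,330 = $215,100.

$215,100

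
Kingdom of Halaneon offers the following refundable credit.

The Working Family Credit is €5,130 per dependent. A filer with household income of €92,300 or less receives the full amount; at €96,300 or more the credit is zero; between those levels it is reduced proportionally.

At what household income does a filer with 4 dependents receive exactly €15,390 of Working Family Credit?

€93,300

Full credit = 4 × €5,130 = €20,520.
€15,390 is 15,390/20,520 of the full €20,520, so 5,130/20,520 of the €4,000 range has been used: income = €92,300 + €4,000 × 5,130/20,520 = €93,300.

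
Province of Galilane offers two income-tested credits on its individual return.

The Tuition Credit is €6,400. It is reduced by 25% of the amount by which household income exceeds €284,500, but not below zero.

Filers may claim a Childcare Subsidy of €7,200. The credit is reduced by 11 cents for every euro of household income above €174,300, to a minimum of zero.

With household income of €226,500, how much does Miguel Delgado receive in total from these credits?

Tuition Credit: €226,500 is at or below the €284,500 threshold, so the full €6,400 applies.
Childcare Subsidy: 11% of the €52,200 excess over €174,300 is €5,742; credit = €7,200 − €5,742 = €1,458.
Total: €6,400 + €1,458 = €7,858.

€7,858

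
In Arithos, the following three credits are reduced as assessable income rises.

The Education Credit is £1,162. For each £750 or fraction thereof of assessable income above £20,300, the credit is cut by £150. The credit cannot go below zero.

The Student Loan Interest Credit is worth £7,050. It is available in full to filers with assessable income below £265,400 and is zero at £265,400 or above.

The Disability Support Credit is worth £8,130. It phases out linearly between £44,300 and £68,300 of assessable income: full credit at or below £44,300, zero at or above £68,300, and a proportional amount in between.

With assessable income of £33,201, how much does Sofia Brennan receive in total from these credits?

Education Credit: income exceeds £20,300 by £12,901 → 18 increments × £150 = £2,700 ≥ base, so the credit is £0.
Student Loan Interest Credit: £33,201 is below the £265,400 cutoff, so the full £7,050 applies.
Disability Support Credit: £33,201 is at or below the £44,300 threshold, so the full £8,130 applies.
Total: £0 + £7,050 + £8,130 = £15,180.

£15,180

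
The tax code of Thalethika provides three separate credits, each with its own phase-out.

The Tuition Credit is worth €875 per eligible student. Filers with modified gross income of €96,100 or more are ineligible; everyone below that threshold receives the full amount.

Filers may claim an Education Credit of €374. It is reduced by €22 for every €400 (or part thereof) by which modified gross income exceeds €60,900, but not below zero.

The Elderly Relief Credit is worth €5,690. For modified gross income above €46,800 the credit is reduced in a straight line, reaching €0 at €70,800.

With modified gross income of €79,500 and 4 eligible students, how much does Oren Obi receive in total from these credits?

Tuition Credit: base = 4 × €875 = €3,500. €79,500 is below the €96,100 cutoff, so the full €3,500 applies.
Education Credit: income exceeds €60,900 by €18,600 → 47 increments × €22 = €1,034 ≥ base, so the credit is €0.
Elderly Relief Credit: €79,500 is at or above €70,800, so the credit is €0.
Total: €3,500 + €0 + €0 = €3,500.

€3,500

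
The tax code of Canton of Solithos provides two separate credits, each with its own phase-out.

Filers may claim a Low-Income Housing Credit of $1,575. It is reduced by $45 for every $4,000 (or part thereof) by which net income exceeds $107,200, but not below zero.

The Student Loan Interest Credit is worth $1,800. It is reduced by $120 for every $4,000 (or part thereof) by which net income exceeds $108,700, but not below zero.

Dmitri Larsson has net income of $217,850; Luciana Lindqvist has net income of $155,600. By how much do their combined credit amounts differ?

Dmitri ($217,850): Low-Income Housing Credit: income exceeds $107,200 by $110,650, which is 28 full-or-partial $4,000 increments; reduction = 28 × $45 = $1,260, leaving $315. Student Loan Interest Credit: income exceeds $108,700 by $109,150 → 28 increments × $120 = $3,360 ≥ base, so the credit is $0. total $315 + $0 = $315
Luciana ($155,600): Low-Income Housing Credit: income exceeds $107,200 by $48,400, which is 13 full-or-partial $4,000 increments; reduction = 13 × $45 = $585, leaving $990. Student Loan Interest Credit: income exceeds $108,700 by $46,900, which is 12 full-or-partial $4,000 increments; reduction = 12 × $120 = $1,440, leaving $360. total $990 + $360 = $1,350
Difference: |$315 − $1,350| = $1,035.

$1,035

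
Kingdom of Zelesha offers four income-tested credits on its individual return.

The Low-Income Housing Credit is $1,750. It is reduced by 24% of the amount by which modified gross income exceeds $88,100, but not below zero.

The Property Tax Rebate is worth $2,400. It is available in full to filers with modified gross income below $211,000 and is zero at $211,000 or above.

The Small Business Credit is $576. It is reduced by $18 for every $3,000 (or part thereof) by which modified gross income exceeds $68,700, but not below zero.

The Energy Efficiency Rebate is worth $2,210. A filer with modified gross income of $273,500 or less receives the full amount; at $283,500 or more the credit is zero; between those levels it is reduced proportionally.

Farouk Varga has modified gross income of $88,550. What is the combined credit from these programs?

$6,702

Low-Income Housing Credit: 24% of the $450 excess over $88,100 is $108; credit = $1,750 − $108 = $1,642.
Property Tax Rebate: $88,550 is below the $211,000 cutoff, so the full $2,400 applies.
Small Business Credit: income exceeds $68,700 by $19,850, which is 7 full-or-partial $3,000 increments; reduction = 7 × $18 = $126, leaving $450.
Energy Efficiency Rebate: $88,550 is at or below the $273,500 threshold, so the full $2,210 applies.
Total: $1,642 + $2,400 + $450 + $2,210 = $6,702.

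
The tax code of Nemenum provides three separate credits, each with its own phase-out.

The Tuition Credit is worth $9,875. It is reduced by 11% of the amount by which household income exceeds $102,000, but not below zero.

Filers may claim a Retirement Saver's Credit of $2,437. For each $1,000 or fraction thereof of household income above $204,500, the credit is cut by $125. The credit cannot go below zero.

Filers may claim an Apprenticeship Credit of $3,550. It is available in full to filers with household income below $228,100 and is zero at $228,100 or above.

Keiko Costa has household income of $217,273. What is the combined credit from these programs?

$4,362

Tuition Credit: 11% of the $115,273 excess over $102,000 is $12,680.03 ≥ base, so the credit is $0.
Retirement Saver's Credit: income exceeds $204,500 by $12,773, which is 13 full-or-partial $1,000 increments; reduction = 13 × $125 = $1,625, leaving $812.
Apprenticeship Credit: $217,273 is below the $228,100 cutoff, so the full $3,550 applies.
Total: $0 + $812 + $3,550 = $4,362.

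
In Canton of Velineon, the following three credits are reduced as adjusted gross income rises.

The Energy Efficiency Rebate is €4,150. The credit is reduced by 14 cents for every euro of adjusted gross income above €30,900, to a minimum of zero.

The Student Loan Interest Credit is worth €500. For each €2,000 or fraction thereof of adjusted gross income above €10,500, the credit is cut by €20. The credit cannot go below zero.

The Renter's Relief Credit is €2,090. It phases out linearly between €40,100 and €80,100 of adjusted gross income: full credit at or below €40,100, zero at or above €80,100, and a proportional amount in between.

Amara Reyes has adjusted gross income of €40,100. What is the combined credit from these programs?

€5,152

Energy Efficiency Rebate: 14% of the €9,200 excess over €30,900 is €1,288; credit = €4,150 − €1,288 = €2,862.
Student Loan Interest Credit: income exceeds €10,500 by €29,600, which is 15 full-or-partial €2,000 increments; reduction = 15 × €20 = €300, leaving €200.
Renter's Relief Credit: €40,100 is at or below the €40,100 threshold, so the full €2,090 applies.
Total: €2,862 + €200 + €2,090 = €5,152.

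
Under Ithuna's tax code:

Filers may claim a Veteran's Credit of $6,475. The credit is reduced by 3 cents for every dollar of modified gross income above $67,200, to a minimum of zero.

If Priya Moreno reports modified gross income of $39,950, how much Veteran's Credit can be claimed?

Veteran's Credit: $39,950 is at or below the $67,200 threshold, so the full $6,475 applies.

$6,475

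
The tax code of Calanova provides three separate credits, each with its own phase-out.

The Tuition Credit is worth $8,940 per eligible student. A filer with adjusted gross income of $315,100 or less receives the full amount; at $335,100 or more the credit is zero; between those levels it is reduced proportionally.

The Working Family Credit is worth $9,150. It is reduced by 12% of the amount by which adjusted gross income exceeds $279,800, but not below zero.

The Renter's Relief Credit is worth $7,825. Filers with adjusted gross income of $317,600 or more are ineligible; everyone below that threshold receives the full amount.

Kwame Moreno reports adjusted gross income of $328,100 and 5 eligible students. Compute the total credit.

Tuition Credit: base = 5 × $8,940 = $44,700. $328,100 is $13,000 into a $20,000 phase-out range, leaving 7,000/20,000 of the credit: $44,700 × 7,000/20,000 = $15,645.
Working Family Credit: 12% of the $48,300 excess over $279,800 is $5,796; credit = $9,150 − $5,796 = $3,354.
Renter's Relief Credit: $328,100 meets or exceeds the $317,600 cutoff, so the credit is $0.
Total: $15,645 + $3,354 + $0 = $18,999.

$18,999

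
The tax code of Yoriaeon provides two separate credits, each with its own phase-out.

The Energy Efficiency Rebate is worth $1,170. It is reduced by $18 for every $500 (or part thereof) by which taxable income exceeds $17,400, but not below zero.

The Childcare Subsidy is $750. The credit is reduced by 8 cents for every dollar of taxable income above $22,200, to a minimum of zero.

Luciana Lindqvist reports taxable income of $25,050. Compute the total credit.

$1,404

Energy Efficiency Rebate: income exceeds $17,400 by $7,650, which is 16 full-or-partial $500 increments; reduction = 16 × $18 = $288, leaving $882.
Childcare Subsidy: 8% of the $2,850 excess over $22,200 is $228; credit = $750 − $228 = $522.
Total: $882 + $522 = $1,404.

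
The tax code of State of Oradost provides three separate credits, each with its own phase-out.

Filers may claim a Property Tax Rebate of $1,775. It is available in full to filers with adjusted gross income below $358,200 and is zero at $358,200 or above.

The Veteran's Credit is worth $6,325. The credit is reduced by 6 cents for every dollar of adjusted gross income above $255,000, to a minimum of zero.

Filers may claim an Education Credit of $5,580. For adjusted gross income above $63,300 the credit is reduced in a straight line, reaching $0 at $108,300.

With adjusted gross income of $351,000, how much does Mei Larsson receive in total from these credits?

$2,340

Property Tax Rebate: $351,000 is below the $358,200 cutoff, so the full $1,775 applies.
Veteran's Credit: 6% of the $96,000 excess over $255,000 is $5,760; credit = $6,325 − $5,760 = $565.
Education Credit: $351,000 is at or above $108,300, so the credit is $0.
Total: $1,775 + $565 + $0 = $2,340.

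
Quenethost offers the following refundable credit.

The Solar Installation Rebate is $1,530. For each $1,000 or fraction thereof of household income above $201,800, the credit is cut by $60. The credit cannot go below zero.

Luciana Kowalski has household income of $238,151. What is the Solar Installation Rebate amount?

Solar Installation Rebate: income exceeds $201,800 by $36,351 → 37 increments × $60 = $2,220 ≥ base, so the credit is $0.

$0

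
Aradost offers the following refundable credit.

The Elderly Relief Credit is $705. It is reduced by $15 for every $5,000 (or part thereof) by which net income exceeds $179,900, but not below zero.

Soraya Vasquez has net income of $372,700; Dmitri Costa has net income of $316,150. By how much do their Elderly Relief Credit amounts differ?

Soraya ($372,700): Elderly Relief Credit: income exceeds $179,900 by $192,800, which is 39 full-or-partial $5,000 increments; reduction = 39 × $15 = $585, leaving $120.
Dmitri ($316,150): Elderly Relief Credit: income exceeds $179,900 by $136,250, which is 28 full-or-partial $5,000 increments; reduction = 28 × $15 = $420, leaving $285.
Difference: |$120 − $285| = $165.

$165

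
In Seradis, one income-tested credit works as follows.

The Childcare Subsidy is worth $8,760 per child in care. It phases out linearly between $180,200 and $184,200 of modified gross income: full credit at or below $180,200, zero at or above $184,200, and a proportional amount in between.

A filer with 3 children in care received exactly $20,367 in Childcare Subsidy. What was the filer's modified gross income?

Full credit = 3 × $8,760 = $26,280.
$20,367 is 20,367/26,280 of the full $26,280, so 5,913/26,280 of the $4,000 range has been used: income = $180,200 + $4,000 × 5,913/26,280 = $181,100.

$181,100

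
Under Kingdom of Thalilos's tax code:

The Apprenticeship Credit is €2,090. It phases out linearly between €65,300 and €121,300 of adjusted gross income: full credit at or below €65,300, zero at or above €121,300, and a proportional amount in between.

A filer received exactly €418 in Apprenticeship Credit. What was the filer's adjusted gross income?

€110,100

€418 is 418/2,090 of the full €2,090, so 1,672/2,090 of the €56,000 range has been used: income = €65,300 + €56,000 × 1,672/2,090 = €110,100.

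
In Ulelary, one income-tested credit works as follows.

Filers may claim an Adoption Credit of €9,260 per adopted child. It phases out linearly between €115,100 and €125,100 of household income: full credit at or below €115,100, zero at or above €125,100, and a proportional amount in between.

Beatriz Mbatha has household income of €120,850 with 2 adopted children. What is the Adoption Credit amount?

Adoption Credit: base = 2 × €9,260 = €18,520. €120,850 is €5,750 into a €10,000 phase-out range, leaving 4,250/10,000 of the credit: €18,520 × 4,250/10,000 = €7,871.

€7,871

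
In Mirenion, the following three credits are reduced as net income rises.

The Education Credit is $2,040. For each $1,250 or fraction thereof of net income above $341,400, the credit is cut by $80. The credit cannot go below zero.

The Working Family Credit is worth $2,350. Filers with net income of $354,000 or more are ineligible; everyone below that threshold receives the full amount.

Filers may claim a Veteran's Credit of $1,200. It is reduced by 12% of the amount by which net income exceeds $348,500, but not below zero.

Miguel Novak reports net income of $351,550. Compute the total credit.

$4,504

Education Credit: income exceeds $341,400 by $10,150, which is 9 full-or-partial $1,250 increments; reduction = 9 × $80 = $720, leaving $1,320.
Working Family Credit: $351,550 is below the $354,000 cutoff, so the full $2,350 applies.
Veteran's Credit: 12% of the $3,050 excess over $348,500 is $366; credit = $1,200 − $366 = $834.
Total: $1,320 + $2,350 + $834 = $4,504.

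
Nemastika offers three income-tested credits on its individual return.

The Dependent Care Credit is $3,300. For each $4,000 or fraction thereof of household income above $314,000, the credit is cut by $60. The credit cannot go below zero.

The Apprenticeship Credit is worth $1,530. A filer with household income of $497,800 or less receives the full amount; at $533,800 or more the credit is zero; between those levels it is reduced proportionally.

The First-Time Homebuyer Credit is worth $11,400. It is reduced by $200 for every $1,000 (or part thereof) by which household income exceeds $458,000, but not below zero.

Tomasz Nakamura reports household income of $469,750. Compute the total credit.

Dependent Care Credit: income exceeds $314,000 by $155,750, which is 39 full-or-partial $4,000 increments; reduction = 39 × $60 = $2,340, leaving $960.
Apprenticeship Credit: $469,750 is at or below the $497,800 threshold, so the full $1,530 applies.
First-Time Homebuyer Credit: income exceeds $458,000 by $11,750, which is 12 full-or-partial $1,000 increments; reduction = 12 × $200 = $2,400, leaving $9,000.
Total: $960 + $1,530 + $9,000 = $11,490.

$11,490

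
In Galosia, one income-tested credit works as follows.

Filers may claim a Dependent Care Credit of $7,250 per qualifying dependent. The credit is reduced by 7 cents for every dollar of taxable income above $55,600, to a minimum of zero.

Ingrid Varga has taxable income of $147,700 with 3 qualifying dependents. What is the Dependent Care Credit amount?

Dependent Care Credit: base = 3 × $7,250 = $21,750. 7% of the $92,100 excess over $55,600 is $6,447; credit = $21,750 − $6,447 = $15,303.

$15,303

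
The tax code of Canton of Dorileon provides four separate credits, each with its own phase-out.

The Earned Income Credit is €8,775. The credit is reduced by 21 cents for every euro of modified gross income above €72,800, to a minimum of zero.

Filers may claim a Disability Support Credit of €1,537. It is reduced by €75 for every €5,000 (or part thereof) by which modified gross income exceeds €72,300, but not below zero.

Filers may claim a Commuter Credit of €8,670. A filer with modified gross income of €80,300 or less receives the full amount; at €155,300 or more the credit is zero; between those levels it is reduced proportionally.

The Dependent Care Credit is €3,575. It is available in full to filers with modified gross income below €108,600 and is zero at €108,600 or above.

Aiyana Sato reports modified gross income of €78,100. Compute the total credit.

Earned Income Credit: 21% of the €5,300 excess over €72,800 is €1,113; credit = €8,775 − €1,113 = €7,662.
Disability Support Credit: income exceeds €72,300 by €5,800, which is 2 full-or-partial €5,000 increments; reduction = 2 × €75 = €150, leaving €1,387.
Commuter Credit: €78,100 is at or below the €80,300 threshold, so the full €8,670 applies.
Dependent Care Credit: €78,100 is below the €108,600 cutoff, so the full €3,575 applies.
Total: €7,662 + €1,387 + €8,670 + €3,575 = €21,294.

€21,294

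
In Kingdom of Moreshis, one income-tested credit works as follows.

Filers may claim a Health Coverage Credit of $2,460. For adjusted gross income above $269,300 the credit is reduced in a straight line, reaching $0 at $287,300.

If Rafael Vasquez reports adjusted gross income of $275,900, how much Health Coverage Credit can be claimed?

Health Coverage Credit: $275,900 is $6,600 into a $18,000 phase-out range, leaving 11,400/18,000 of the credit: $2,460 × 11,400/18,000 = $1,558.

$1,558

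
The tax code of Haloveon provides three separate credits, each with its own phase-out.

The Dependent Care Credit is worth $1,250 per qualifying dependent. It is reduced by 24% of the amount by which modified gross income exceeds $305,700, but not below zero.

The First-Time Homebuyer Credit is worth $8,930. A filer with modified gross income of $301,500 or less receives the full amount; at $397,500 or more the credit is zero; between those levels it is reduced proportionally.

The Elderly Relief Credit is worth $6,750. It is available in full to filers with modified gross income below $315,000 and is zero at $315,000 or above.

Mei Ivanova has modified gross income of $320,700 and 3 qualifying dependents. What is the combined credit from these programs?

Dependent Care Credit: base = 3 × $1,250 = $3,750. 24% of the $15,000 excess over $305,700 is $3,600; credit = $3,750 − $3,600 = $150.
First-Time Homebuyer Credit: $320,700 is $19,200 into a $96,000 phase-out range, leaving 76,800/96,000 of the credit: $8,930 × 76,800/96,000 = $7,144.
Elderly Relief Credit: $320,700 meets or exceeds the $315,000 cutoff, so the credit is $0.
Total: $150 + $7,144 + $0 = $7,294.

$7,294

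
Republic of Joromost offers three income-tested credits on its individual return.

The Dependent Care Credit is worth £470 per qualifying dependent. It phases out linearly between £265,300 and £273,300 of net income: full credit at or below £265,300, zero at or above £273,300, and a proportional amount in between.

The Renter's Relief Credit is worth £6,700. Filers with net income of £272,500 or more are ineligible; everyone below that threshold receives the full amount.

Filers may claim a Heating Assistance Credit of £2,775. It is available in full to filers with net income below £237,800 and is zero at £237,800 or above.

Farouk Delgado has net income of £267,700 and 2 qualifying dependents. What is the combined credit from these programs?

£7,358

Dependent Care Credit: base = 2 × £470 = £940. £267,700 is £2,400 into a £8,000 phase-out range, leaving 5,600/8,000 of the credit: £940 × 5,600/8,000 = £658.
Renter's Relief Credit: £267,700 is below the £272,500 cutoff, so the full £6,700 applies.
Heating Assistance Credit: £267,700 meets or exceeds the £237,800 cutoff, so the credit is £0.
Total: £658 + £6,700 + £0 = £7,358.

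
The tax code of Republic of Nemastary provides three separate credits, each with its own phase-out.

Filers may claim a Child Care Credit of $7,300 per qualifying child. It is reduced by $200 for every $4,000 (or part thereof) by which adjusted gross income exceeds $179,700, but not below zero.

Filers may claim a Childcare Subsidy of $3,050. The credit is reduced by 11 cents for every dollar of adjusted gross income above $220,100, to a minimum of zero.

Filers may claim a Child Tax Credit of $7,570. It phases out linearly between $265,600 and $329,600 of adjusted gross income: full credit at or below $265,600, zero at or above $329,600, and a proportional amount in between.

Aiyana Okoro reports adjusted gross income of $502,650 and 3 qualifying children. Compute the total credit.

Child Care Credit: base = 3 × $7,300 = $21,900. income exceeds $179,700 by $322,950, which is 81 full-or-partial $4,000 increments; reduction = 81 × $200 = $16,200, leaving $5,700.
Childcare Subsidy: 11% of the $282,550 excess over $220,100 is $31,080.50 ≥ base, so the credit is $0.
Child Tax Credit: $502,650 is at or above $329,600, so the credit is $0.
Total: $5,700 + $0 + $0 = $5,700.

$5,700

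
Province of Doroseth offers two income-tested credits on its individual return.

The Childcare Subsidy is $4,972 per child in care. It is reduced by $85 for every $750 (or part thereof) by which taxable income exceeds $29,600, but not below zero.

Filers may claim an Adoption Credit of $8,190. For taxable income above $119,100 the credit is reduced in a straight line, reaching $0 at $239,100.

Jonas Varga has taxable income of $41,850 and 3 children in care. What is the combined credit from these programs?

Childcare Subsidy: base = 3 × $4,972 = $14,916. income exceeds $29,600 by $12,250, which is 17 full-or-partial $750 increments; reduction = 17 × $85 = $1,445, leaving $13,471.
Adoption Credit: $41,850 is at or below the $119,100 threshold, so the full $8,190 applies.
Total: $13,471 + $8,190 = $21,661.

$21,661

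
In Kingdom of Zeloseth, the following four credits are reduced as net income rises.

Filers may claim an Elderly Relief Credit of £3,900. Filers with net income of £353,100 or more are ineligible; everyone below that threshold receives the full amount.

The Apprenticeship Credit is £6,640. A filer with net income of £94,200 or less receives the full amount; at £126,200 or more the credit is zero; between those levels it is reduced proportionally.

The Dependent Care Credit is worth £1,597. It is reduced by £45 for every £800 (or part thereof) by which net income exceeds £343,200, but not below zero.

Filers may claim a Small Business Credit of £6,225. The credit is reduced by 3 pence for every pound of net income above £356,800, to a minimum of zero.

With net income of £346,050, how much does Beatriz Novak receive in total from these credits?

Elderly Relief Credit: £346,050 is below the £353,100 cutoff, so the full £3,900 applies.
Apprenticeship Credit: £346,050 is at or above £126,200, so the credit is £0.
Dependent Care Credit: income exceeds £343,200 by £2,850, which is 4 full-or-partial £800 increments; reduction = 4 × £45 = £180, leaving £1,417.
Small Business Credit: £346,050 is at or below the £356,800 threshold, so the full £6,225 applies.
Total: £3,900 + £0 + £1,417 + £6,225 = £11,542.

£11,542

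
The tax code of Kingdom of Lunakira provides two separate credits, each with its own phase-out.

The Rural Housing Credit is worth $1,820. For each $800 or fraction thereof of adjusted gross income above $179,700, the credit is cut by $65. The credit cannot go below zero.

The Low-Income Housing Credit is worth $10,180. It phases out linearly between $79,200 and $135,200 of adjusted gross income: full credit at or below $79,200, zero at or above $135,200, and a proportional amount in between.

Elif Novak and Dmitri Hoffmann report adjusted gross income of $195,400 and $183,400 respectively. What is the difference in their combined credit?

$975

Elif ($195,400): Rural Housing Credit: income exceeds $179,700 by $15,700, which is 20 full-or-partial $800 increments; reduction = 20 × $65 = $1,300, leaving $520. Low-Income Housing Credit: $195,400 is at or above $135,200, so the credit is $0. total $520 + $0 = $520
Dmitri ($183,400): Rural Housing Credit: income exceeds $179,700 by $3,700, which is 5 full-or-partial $800 increments; reduction = 5 × $65 = $325, leaving $1,495. Low-Income Housing Credit: $183,400 is at or above $135,200, so the credit is $0. total $1,495 + $0 = $1,495
Difference: |$520 − $1,495| = $975.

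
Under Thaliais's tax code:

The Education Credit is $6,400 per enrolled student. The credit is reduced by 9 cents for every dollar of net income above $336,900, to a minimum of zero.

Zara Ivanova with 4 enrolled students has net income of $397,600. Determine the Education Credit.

Education Credit: base = 4 × $6,400 = $25,600. 9% of the $60,700 excess over $336,900 is $5,463; credit = $25,600 − $5,463 = $20,137.

$20,137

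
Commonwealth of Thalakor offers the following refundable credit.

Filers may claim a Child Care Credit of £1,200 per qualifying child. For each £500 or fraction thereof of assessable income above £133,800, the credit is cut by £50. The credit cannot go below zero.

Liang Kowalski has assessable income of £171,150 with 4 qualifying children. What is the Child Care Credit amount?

Child Care Credit: base = 4 × £1,200 = £4,800. income exceeds £133,800 by £37,350, which is 75 full-or-partial £500 increments; reduction = 75 × £50 = £3,750, leaving £1,050.

£1,050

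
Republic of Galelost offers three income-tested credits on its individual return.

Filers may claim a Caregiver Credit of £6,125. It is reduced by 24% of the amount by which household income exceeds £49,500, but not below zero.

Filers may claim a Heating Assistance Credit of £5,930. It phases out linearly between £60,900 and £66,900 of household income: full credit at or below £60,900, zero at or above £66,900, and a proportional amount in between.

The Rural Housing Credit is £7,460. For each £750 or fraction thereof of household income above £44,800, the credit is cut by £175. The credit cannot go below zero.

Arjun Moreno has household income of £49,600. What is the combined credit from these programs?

Caregiver Credit: 24% of the £100 excess over £49,500 is £24; credit = £6,125 − £24 = £6,101.
Heating Assistance Credit: £49,600 is at or below the £60,900 threshold, so the full £5,930 applies.
Rural Housing Credit: income exceeds £44,800 by £4,800, which is 7 full-or-partial £750 increments; reduction = 7 × £175 = £1,225, leaving £6,235.
Total: £6,101 + £5,930 + £6,235 = £18,266.

£18,266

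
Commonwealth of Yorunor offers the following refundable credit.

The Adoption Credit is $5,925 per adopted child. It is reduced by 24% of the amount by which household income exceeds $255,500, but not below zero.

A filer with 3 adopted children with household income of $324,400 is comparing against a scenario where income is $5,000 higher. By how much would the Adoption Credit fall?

$1,200

At $324,400 — base = 3 × $5,925 = $17,775. 24% of the $68,900 excess over $255,500 is $16,536; credit = $17,775 − $16,536 = $1,239.
At $329,400 — base = 3 × $5,925 = $17,775. 24% of the $73,900 excess over $255,500 is $17,736; credit = $17,775 − $17,736 = $39.
Lost: $1,239 − $39 = $1,200.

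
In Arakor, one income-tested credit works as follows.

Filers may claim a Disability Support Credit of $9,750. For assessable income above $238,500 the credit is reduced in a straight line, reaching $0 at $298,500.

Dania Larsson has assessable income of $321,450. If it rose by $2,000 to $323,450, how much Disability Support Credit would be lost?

At $321,450 — $321,450 is at or above $298,500, so the credit is $0.
At $323,450 — $323,450 is at or above $298,500, so the credit is $0.
Lost: $0 − $0 = $0.

$0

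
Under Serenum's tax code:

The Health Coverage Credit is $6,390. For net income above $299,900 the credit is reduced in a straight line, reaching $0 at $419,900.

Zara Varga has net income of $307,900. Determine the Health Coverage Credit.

$5,964

Health Coverage Credit: $307,900 is $8,000 into a $120,000 phase-out range, leaving 112,000/120,000 of the credit: $6,390 × 112,000/120,000 = $5,964.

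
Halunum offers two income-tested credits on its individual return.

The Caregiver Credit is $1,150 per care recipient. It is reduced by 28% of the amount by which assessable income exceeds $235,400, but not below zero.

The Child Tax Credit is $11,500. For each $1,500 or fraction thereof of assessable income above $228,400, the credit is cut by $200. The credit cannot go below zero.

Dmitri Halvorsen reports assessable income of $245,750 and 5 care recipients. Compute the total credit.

$11,952

Caregiver Credit: base = 5 × $1,150 = $5,750. 28% of the $10,350 excess over $235,400 is $2,898; credit = $5,750 − $2,898 = $2,852.
Child Tax Credit: income exceeds $228,400 by $17,350, which is 12 full-or-partial $1,500 increments; reduction = 12 × $200 = $2,400, leaving $9,100.
Total: $2,852 + $9,100 = $11,952.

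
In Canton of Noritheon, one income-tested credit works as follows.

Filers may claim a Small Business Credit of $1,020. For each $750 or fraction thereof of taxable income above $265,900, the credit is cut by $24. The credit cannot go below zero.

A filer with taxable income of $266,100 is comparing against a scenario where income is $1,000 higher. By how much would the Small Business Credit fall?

At $266,100 — income exceeds $265,900 by $200, which is 1 full-or-partial $750 increment; reduction = 1 × $24 = $24, leaving $996.
At $267,100 — income exceeds $265,900 by $1,200, which is 2 full-or-partial $750 increments; reduction = 2 × $24 = $48, leaving $972.
Lost: $996 − $972 = $24.

$24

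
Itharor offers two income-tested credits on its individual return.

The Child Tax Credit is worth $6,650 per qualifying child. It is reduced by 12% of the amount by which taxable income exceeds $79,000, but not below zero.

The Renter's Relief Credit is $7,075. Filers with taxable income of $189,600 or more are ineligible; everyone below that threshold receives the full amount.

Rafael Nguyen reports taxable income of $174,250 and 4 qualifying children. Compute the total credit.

$22,245

Child Tax Credit: base = 4 × $6,650 = $26,600. 12% of the $95,250 excess over $79,000 is $11,430; credit = $26,600 − $11,430 = $15,170.
Renter's Relief Credit: $174,250 is below the $189,600 cutoff, so the full $7,075 applies.
Total: $15,170 + $7,075 = $22,245.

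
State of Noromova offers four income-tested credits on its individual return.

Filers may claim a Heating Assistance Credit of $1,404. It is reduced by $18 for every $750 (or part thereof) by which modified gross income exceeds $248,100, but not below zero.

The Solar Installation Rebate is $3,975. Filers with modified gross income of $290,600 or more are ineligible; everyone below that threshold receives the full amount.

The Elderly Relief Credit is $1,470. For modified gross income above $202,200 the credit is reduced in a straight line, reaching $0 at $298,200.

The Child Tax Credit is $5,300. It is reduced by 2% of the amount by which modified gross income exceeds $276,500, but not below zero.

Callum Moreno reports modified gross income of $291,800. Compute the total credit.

Heating Assistance Credit: income exceeds $248,100 by $43,700, which is 59 full-or-partial $750 increments; reduction = 59 × $18 = $1,062, leaving $342.
Solar Installation Rebate: $291,800 meets or exceeds the $290,600 cutoff, so the credit is $0.
Elderly Relief Credit: $291,800 is $89,600 into a $96,000 phase-out range, leaving 6,400/96,000 of the credit: $1,470 × 6,400/96,000 = $98.
Child Tax Credit: 2% of the $15,300 excess over $276,500 is $306; credit = $5,300 − $306 = $4,994.
Total: $342 + $0 + $98 + $4,994 = $5,434.

$5,434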